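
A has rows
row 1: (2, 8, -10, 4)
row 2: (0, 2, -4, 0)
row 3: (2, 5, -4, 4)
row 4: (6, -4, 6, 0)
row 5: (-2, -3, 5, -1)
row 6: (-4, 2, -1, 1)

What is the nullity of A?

1

Row reduce to echelon form.
R3 ← R3 − R1: [0, -3, 6, 0]
R4 ← R4 − (3)·R1: [0, -28, 36, -12]
R5 ← R5 + R1: [0, 5, -5, 3]
R6 ← R6 + (2)·R1: [0, 18, -21, 9]
R3 ← R3 + (3/2)·R2: [0, 0, 0, 0]
R4 ← R4 + (14)·R2: [0, 0, -20, -12]
R5 ← R5 − (5/2)·R2: [0, 0, 5, 3]
R6 ← R6 − (9)·R2: [0, 0, 15, 9]
Swap R3 ↔ R4
R5 ← R5 + (1/4)·R3: [0, 0, 0, 0]
R6 ← R6 + (3/4)·R3: [0, 0, 0, 0]
3 nonzero rows, so rank(A) = 3.
A has 4 columns; by rank–nullity, nullity = 4 − 3 = 1.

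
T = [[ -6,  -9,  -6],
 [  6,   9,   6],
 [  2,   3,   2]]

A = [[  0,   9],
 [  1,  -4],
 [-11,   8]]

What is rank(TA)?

1

First compute TA:
[[ 57, -66],
 [-57,  66],
 [-19,  22]]
Now row reduce the product.
R2 ← R2 + R1: [0, 0]
R3 ← R3 + (1/3)·R1: [0, 0]
1 nonzero row, so rank(TA) = 1.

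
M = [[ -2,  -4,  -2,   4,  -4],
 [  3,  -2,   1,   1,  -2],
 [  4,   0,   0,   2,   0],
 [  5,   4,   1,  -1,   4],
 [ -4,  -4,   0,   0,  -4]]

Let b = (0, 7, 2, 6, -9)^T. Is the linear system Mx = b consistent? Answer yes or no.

no

Row reduce the augmented matrix [M | b].
R2 ← R2 + (3/2)·R1: [0, -8, -2, 7, -8, 7]
R3 ← R3 + (2)·R1: [0, -8, -4, 10, -8, 2]
R4 ← R4 + (5/2)·R1: [0, -6, -4, 9, -6, 6]
R5 ← R5 − (2)·R1: [0, 4, 4, -8, 4, -9]
R3 ← R3 − R2: [0, 0, -2, 3, 0, -5]
R4 ← R4 − (3/4)·R2: [0, 0, -5/2, 15/4, 0, 3/4]
R5 ← R5 + (1/2)·R2: [0, 0, 3, -9/2, 0, -11/2]
R4 ← R4 − (5/4)·R3: [0, 0, 0, 0, 0, 7]
R5 ← R5 + (3/2)·R3: [0, 0, 0, 0, 0, -13]
R5 ← R5 + (13/7)·R4: [0, 0, 0, 0, 0, 0]
The echelon form has 4 nonzero rows; the last pivot sits in the augmented column, so rank(M) = 3 but rank([M|b]) = 4.
Since the ranks differ, the system is inconsistent.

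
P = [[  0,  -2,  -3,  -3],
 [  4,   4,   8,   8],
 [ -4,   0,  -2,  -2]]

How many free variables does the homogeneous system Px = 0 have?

Row reduce to echelon form.
Swap R1 ↔ R2
R3 ← R3 + R1: [0, 4, 6, 6]
R3 ← R3 + (2)·R2: [0, 0, 0, 0]
2 nonzero rows, so rank(P) = 2.
P has 4 columns; by rank–nullity, nullity = 4 − 2 = 2.

2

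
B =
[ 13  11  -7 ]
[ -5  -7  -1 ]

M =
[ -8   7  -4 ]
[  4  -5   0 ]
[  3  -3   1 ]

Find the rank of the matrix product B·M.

2

First compute BM:
[[-81,  57, -59],
 [  9,   3,  19]]
Now row reduce the product.
R2 ← R2 + (1/9)·R1: [0, 28/3, 112/9]
2 nonzero rows, so rank(BM) = 2.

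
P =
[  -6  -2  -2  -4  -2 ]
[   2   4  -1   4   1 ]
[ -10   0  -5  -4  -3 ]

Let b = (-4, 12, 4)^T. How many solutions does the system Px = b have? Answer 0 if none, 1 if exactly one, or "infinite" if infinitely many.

Row reduce the augmented matrix [P | b].
R2 ← R2 + (1/3)·R1: [0, 10/3, -5/3, 8/3, 1/3, 32/3]
R3 ← R3 − (5/3)·R1: [0, 10/3, -5/3, 8/3, 1/3, 32/3]
R3 ← R3 − R2: [0, 0, 0, 0, 0, 0]
The echelon form has 2 nonzero rows, and every pivot lies in the first 5 columns, so rank(P) = rank([P|b]) = 2.
The system is consistent.
rank = 2 < 5 unknowns, so there are infinitely many solutions.

infinite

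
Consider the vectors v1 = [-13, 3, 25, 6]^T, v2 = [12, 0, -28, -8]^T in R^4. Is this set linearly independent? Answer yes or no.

Form the matrix with these vectors as rows and row reduce.
R2 ← R2 + (12/13)·R1: [0, 36/13, -64/13, -32/13]
2 nonzero rows, so the 2 vectors span a space of dimension 2.
Since 2 = 2, the vectors are linearly independent.

yes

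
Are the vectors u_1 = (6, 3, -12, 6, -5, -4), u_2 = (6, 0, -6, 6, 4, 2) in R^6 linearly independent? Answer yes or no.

yes

Form the matrix with these vectors as rows and row reduce.
R2 ← R2 − R1: [0, -3, 6, 0, 9, 6]
2 nonzero rows, so the 2 vectors span a space of dimension 2.
Since 2 = 2, the vectors are linearly independent.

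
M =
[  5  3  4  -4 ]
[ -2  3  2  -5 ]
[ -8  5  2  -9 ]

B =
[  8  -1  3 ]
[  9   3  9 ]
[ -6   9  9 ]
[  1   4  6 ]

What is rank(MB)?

2

First compute MB:
[[ 39,  24,  54],
 [ -6,   9,   9],
 [-40,   5, -15]]
Now row reduce the product.
R2 ← R2 + (2/13)·R1: [0, 165/13, 225/13]
R3 ← R3 + (40/39)·R1: [0, 385/13, 525/13]
R3 ← R3 − (7/3)·R2: [0, 0, 0]
2 nonzero rows, so rank(MB) = 2.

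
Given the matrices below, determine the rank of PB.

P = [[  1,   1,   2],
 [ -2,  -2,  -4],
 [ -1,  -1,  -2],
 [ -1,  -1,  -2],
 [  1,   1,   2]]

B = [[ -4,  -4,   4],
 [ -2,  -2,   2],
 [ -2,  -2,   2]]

1

First compute PB:
[[-10, -10,  10],
 [ 20,  20, -20],
 [ 10,  10, -10],
 [ 10,  10, -10],
 [-10, -10,  10]]
Now row reduce the product.
R2 ← R2 + (2)·R1: [0, 0, 0]
R3 ← R3 + R1: [0, 0, 0]
R4 ← R4 + R1: [0, 0, 0]
R5 ← R5 − R1: [0, 0, 0]
1 nonzero row, so rank(PB) = 1.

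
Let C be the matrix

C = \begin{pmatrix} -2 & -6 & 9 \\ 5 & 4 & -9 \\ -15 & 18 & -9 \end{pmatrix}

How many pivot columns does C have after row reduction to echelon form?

3

Row reduce to echelon form.
R2 ← R2 + (5/2)·R1: [0, -11, 27/2]
R3 ← R3 − (15/2)·R1: [0, 63, -153/2]
R3 ← R3 + (63/11)·R2: [0, 0, 9/11]
Echelon form has 3 nonzero rows, so rank(C) = 3.
Each nonzero row contributes one pivot column: 3 pivot columns.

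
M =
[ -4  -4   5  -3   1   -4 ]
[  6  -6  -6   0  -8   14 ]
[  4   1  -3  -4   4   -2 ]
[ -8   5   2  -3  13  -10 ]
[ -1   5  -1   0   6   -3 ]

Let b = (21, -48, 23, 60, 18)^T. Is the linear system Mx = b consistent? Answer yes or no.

yes

Row reduce the augmented matrix [M | b].
R2 ← R2 + (3/2)·R1: [0, -12, 3/2, -9/2, -13/2, 8, -33/2]
R3 ← R3 + R1: [0, -3, 2, -7, 5, -6, 44]
R4 ← R4 − (2)·R1: [0, 13, -8, 3, 11, -2, 18]
R5 ← R5 − (1/4)·R1: [0, 6, -9/4, 3/4, 23/4, -2, 51/4]
R3 ← R3 − (1/4)·R2: [0, 0, 13/8, -47/8, 53/8, -8, 385/8]
R4 ← R4 + (13/12)·R2: [0, 0, -51/8, -15/8, 95/24, 20/3, 1/8]
R5 ← R5 + (1/2)·R2: [0, 0, -3/2, -3/2, 5/2, 2, 9/2]
R4 ← R4 + (51/13)·R3: [0, 0, 0, -324/13, 1168/39, -964/39, 2456/13]
R5 ← R5 + (12/13)·R3: [0, 0, 0, -90/13, 112/13, -70/13, 636/13]
R5 ← R5 − (5/18)·R4: [0, 0, 0, 0, 8/27, 40/27, -32/9]
The echelon form has 5 nonzero rows, and every pivot lies in the first 6 columns, so rank(M) = rank([M|b]) = 5.
The system is consistent.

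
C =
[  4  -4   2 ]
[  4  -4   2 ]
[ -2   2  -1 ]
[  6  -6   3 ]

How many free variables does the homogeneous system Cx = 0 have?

Row reduce to echelon form.
R2 ← R2 − R1: [0, 0, 0]
R3 ← R3 + (1/2)·R1: [0, 0, 0]
R4 ← R4 − (3/2)·R1: [0, 0, 0]
1 nonzero row, so rank(C) = 1.
C has 3 columns; by rank–nullity, nullity = 3 − 1 = 2.

2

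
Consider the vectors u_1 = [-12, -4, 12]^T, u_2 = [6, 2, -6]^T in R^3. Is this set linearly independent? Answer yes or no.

Form the matrix with these vectors as rows and row reduce.
R2 ← R2 + (1/2)·R1: [0, 0, 0]
1 nonzero row, so the 2 vectors span a space of dimension 1.
Since 1 < 2, the vectors are linearly dependent.

no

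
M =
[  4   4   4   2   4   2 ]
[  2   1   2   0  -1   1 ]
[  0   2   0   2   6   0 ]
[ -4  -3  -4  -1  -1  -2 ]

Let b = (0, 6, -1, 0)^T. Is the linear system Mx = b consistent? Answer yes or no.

Row reduce the augmented matrix [M | b].
R2 ← R2 − (1/2)·R1: [0, -1, 0, -1, -3, 0, 6]
R4 ← R4 + R1: [0, 1, 0, 1, 3, 0, 0]
R3 ← R3 + (2)·R2: [0, 0, 0, 0, 0, 0, 11]
R4 ← R4 + R2: [0, 0, 0, 0, 0, 0, 6]
R4 ← R4 − (6/11)·R3: [0, 0, 0, 0, 0, 0, 0]
The echelon form has 3 nonzero rows; the last pivot sits in the augmented column, so rank(M) = 2 but rank([M|b]) = 3.
Since the ranks differ, the system is inconsistent.

no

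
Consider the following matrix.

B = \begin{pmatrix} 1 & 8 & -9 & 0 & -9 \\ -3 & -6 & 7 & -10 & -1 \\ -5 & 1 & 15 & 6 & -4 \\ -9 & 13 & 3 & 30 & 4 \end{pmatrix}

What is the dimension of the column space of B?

Row reduce to echelon form.
R2 ← R2 + (3)·R1: [0, 18, -20, -10, -28]
R3 ← R3 + (5)·R1: [0, 41, -30, 6, -49]
R4 ← R4 + (9)·R1: [0, 85, -78, 30, -77]
R3 ← R3 − (41/18)·R2: [0, 0, 140/9, 259/9, 133/9]
R4 ← R4 − (85/18)·R2: [0, 0, 148/9, 695/9, 497/9]
R4 ← R4 − (37/35)·R3: [0, 0, 0, 234/5, 198/5]
Echelon form has 4 nonzero rows, so rank(B) = 4.
The column space has dimension equal to the rank: 4.

4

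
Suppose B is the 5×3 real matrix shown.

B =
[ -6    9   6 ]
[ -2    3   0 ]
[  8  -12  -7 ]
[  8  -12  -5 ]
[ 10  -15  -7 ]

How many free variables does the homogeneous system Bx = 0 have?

Row reduce to echelon form.
R2 ← R2 − (1/3)·R1: [0, 0, -2]
R3 ← R3 + (4/3)·R1: [0, 0, 1]
R4 ← R4 + (4/3)·R1: [0, 0, 3]
R5 ← R5 + (5/3)·R1: [0, 0, 3]
R3 ← R3 + (1/2)·R2: [0, 0, 0]
R4 ← R4 + (3/2)·R2: [0, 0, 0]
R5 ← R5 + (3/2)·R2: [0, 0, 0]
2 nonzero rows, so rank(B) = 2.
B has 3 columns; by rank–nullity, nullity = 3 − 2 = 1.

1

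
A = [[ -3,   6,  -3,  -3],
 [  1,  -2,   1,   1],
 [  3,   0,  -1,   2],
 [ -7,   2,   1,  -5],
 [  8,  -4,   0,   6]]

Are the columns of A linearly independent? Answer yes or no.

Row reduce A to echelon form.
R2 ← R2 + (1/3)·R1: [0, 0, 0, 0]
R3 ← R3 + R1: [0, 6, -4, -1]
R4 ← R4 − (7/3)·R1: [0, -12, 8, 2]
R5 ← R5 + (8/3)·R1: [0, 12, -8, -2]
Swap R2 ↔ R3
R4 ← R4 + (2)·R2: [0, 0, 0, 0]
R5 ← R5 − (2)·R2: [0, 0, 0, 0]
2 pivots among 4 columns.
Only 2 < 4 pivot columns, so the columns are linearly dependent.

no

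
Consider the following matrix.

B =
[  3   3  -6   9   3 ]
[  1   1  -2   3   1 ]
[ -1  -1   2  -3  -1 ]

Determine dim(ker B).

Row reduce to echelon form.
R2 ← R2 − (1/3)·R1: [0, 0, 0, 0, 0]
R3 ← R3 + (1/3)·R1: [0, 0, 0, 0, 0]
1 nonzero row, so rank(B) = 1.
B has 5 columns; by rank–nullity, nullity = 5 − 1 = 4.

4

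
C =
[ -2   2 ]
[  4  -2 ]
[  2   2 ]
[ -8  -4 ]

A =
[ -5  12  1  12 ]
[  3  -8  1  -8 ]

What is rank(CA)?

2

First compute CA:
[[ 16, -40,   0, -40],
 [-26,  64,   2,  64],
 [ -4,   8,   4,   8],
 [ 28, -64, -12, -64]]
Now row reduce the product.
R2 ← R2 + (13/8)·R1: [0, -1, 2, -1]
R3 ← R3 + (1/4)·R1: [0, -2, 4, -2]
R4 ← R4 − (7/4)·R1: [0, 6, -12, 6]
R3 ← R3 − (2)·R2: [0, 0, 0, 0]
R4 ← R4 + (6)·R2: [0, 0, 0, 0]
2 nonzero rows, so rank(CA) = 2.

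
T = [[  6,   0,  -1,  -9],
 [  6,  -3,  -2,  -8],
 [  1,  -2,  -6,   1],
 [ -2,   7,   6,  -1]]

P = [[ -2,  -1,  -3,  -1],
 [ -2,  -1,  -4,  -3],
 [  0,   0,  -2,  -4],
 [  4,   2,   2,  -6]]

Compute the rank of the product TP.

2

First compute TP:
[[-48, -24, -34,  52],
 [-38, -19, -18,  59],
 [  6,   3,  19,  23],
 [-14,  -7, -36, -37]]
Now row reduce the product.
R2 ← R2 − (19/24)·R1: [0, 0, 107/12, 107/6]
R3 ← R3 + (1/8)·R1: [0, 0, 59/4, 59/2]
R4 ← R4 − (7/24)·R1: [0, 0, -313/12, -313/6]
R3 ← R3 − (177/107)·R2: [0, 0, 0, 0]
R4 ← R4 + (313/107)·R2: [0, 0, 0, 0]
2 nonzero rows, so rank(TP) = 2.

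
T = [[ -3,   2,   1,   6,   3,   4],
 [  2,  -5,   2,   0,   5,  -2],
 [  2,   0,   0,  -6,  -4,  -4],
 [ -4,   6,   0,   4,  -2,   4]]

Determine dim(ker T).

Row reduce to echelon form.
R2 ← R2 + (2/3)·R1: [0, -11/3, 8/3, 4, 7, 2/3]
R3 ← R3 + (2/3)·R1: [0, 4/3, 2/3, -2, -2, -4/3]
R4 ← R4 − (4/3)·R1: [0, 10/3, -4/3, -4, -6, -4/3]
R3 ← R3 + (4/11)·R2: [0, 0, 18/11, -6/11, 6/11, -12/11]
R4 ← R4 + (10/11)·R2: [0, 0, 12/11, -4/11, 4/11, -8/11]
R4 ← R4 − (2/3)·R3: [0, 0, 0, 0, 0, 0]
3 nonzero rows, so rank(T) = 3.
T has 6 columns; by rank–nullity, nullity = 6 − 3 = 3.

3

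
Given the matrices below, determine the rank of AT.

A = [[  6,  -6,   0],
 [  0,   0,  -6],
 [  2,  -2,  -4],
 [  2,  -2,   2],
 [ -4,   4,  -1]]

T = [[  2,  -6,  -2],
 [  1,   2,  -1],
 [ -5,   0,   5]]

First compute AT:
[[  6, -48,  -6],
 [ 30,   0, -30],
 [ 22, -16, -22],
 [ -8, -16,   8],
 [  1,  32,  -1]]
Now row reduce the product.
R2 ← R2 − (5)·R1: [0, 240, 0]
R3 ← R3 − (11/3)·R1: [0, 160, 0]
R4 ← R4 + (4/3)·R1: [0, -80, 0]
R5 ← R5 − (1/6)·R1: [0, 40, 0]
R3 ← R3 − (2/3)·R2: [0, 0, 0]
R4 ← R4 + (1/3)·R2: [0, 0, 0]
R5 ← R5 − (1/6)·R2: [0, 0, 0]
2 nonzero rows, so rank(AT) = 2.

2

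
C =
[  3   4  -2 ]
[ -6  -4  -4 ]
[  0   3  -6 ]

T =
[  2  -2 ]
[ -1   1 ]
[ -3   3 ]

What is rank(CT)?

First compute CT:
[[  8,  -8],
 [  4,  -4],
 [ 15, -15]]
Now row reduce the product.
R2 ← R2 − (1/2)·R1: [0, 0]
R3 ← R3 − (15/8)·R1: [0, 0]
1 nonzero row, so rank(CT) = 1.

1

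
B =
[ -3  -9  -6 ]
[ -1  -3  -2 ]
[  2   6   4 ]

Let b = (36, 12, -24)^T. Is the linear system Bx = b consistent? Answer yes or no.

yes

Row reduce the augmented matrix [B | b].
R2 ← R2 − (1/3)·R1: [0, 0, 0, 0]
R3 ← R3 + (2/3)·R1: [0, 0, 0, 0]
The echelon form has 1 nonzero rows, and every pivot lies in the first 3 columns, so rank(B) = rank([B|b]) = 1.
The system is consistent.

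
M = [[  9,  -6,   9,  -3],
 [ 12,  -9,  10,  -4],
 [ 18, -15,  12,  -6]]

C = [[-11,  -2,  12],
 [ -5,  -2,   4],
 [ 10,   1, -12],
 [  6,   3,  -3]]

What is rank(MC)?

2

First compute MC:
[[  3,  -6, -15],
 [-11,  -8,   0],
 [-39, -12,  30]]
Now row reduce the product.
R2 ← R2 + (11/3)·R1: [0, -30, -55]
R3 ← R3 + (13)·R1: [0, -90, -165]
R3 ← R3 − (3)·R2: [0, 0, 0]
2 nonzero rows, so rank(MC) = 2.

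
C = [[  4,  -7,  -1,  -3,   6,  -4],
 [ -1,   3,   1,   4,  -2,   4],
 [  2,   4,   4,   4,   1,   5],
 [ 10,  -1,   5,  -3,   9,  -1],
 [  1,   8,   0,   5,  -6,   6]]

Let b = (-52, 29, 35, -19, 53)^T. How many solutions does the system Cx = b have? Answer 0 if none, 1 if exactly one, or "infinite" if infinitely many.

infinite

Row reduce the augmented matrix [C | b].
R2 ← R2 + (1/4)·R1: [0, 5/4, 3/4, 13/4, -1/2, 3, 16]
R3 ← R3 − (1/2)·R1: [0, 15/2, 9/2, 11/2, -2, 7, 61]
R4 ← R4 − (5/2)·R1: [0, 33/2, 15/2, 9/2, -6, 9, 111]
R5 ← R5 − (1/4)·R1: [0, 39/4, 1/4, 23/4, -15/2, 7, 66]
R3 ← R3 − (6)·R2: [0, 0, 0, -14, 1, -11, -35]
R4 ← R4 − (66/5)·R2: [0, 0, -12/5, -192/5, 3/5, -153/5, -501/5]
R5 ← R5 − (39/5)·R2: [0, 0, -28/5, -98/5, -18/5, -82/5, -294/5]
Swap R3 ↔ R4
R5 ← R5 − (7/3)·R3: [0, 0, 0, 70, -5, 55, 175]
R5 ← R5 + (5)·R4: [0, 0, 0, 0, 0, 0, 0]
The echelon form has 4 nonzero rows, and every pivot lies in the first 6 columns, so rank(C) = rank([C|b]) = 4.
The system is consistent.
rank = 4 < 6 unknowns, so there are infinitely many solutions.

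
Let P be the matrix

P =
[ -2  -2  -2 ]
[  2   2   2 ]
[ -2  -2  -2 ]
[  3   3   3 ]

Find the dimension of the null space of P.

Row reduce to echelon form.
R2 ← R2 + R1: [0, 0, 0]
R3 ← R3 − R1: [0, 0, 0]
R4 ← R4 + (3/2)·R1: [0, 0, 0]
1 nonzero row, so rank(P) = 1.
P has 3 columns; by rank–nullity, nullity = 3 − 1 = 2.

2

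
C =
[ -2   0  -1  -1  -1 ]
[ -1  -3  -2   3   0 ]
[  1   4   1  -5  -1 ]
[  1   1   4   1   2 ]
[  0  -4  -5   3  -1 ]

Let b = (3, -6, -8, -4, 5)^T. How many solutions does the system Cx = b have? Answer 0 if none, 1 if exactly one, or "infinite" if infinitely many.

Row reduce the augmented matrix [C | b].
R2 ← R2 − (1/2)·R1: [0, -3, -3/2, 7/2, 1/2, -15/2]
R3 ← R3 + (1/2)·R1: [0, 4, 1/2, -11/2, -3/2, -13/2]
R4 ← R4 + (1/2)·R1: [0, 1, 7/2, 1/2, 3/2, -5/2]
R3 ← R3 + (4/3)·R2: [0, 0, -3/2, -5/6, -5/6, -33/2]
R4 ← R4 + (1/3)·R2: [0, 0, 3, 5/3, 5/3, -5]
R5 ← R5 − (4/3)·R2: [0, 0, -3, -5/3, -5/3, 15]
R4 ← R4 + (2)·R3: [0, 0, 0, 0, 0, -38]
R5 ← R5 − (2)·R3: [0, 0, 0, 0, 0, 48]
R5 ← R5 + (24/19)·R4: [0, 0, 0, 0, 0, 0]
The echelon form has 4 nonzero rows; the last pivot sits in the augmented column, so rank(C) = 3 but rank([C|b]) = 4.
Since the ranks differ, the system is inconsistent.
It has no solutions.

0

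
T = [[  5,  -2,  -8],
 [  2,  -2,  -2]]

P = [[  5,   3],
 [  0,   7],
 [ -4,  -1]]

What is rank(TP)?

First compute TP:
[[ 57,   9],
 [ 18,  -6]]
Now row reduce the product.
R2 ← R2 − (6/19)·R1: [0, -168/19]
2 nonzero rows, so rank(TP) = 2.

2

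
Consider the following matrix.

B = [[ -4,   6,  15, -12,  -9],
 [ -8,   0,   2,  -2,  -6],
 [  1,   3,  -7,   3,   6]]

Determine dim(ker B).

Row reduce to echelon form.
R2 ← R2 − (2)·R1: [0, -12, -28, 22, 12]
R3 ← R3 + (1/4)·R1: [0, 9/2, -13/4, 0, 15/4]
R3 ← R3 + (3/8)·R2: [0, 0, -55/4, 33/4, 33/4]
3 nonzero rows, so rank(B) = 3.
B has 5 columns; by rank–nullity, nullity = 5 − 3 = 2.

2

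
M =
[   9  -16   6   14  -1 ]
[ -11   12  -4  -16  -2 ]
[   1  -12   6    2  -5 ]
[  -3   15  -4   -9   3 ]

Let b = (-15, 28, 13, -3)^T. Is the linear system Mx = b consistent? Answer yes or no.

yes

Row reduce the augmented matrix [M | b].
R2 ← R2 + (11/9)·R1: [0, -68/9, 10/3, 10/9, -29/9, 29/3]
R3 ← R3 − (1/9)·R1: [0, -92/9, 16/3, 4/9, -44/9, 44/3]
R4 ← R4 + (1/3)·R1: [0, 29/3, -2, -13/3, 8/3, -8]
R3 ← R3 − (23/17)·R2: [0, 0, 14/17, -18/17, -9/17, 27/17]
R4 ← R4 + (87/68)·R2: [0, 0, 77/34, -99/34, -99/68, 297/68]
R4 ← R4 − (11/4)·R3: [0, 0, 0, 0, 0, 0]
The echelon form has 3 nonzero rows, and every pivot lies in the first 5 columns, so rank(M) = rank([M|b]) = 3.
The system is consistent.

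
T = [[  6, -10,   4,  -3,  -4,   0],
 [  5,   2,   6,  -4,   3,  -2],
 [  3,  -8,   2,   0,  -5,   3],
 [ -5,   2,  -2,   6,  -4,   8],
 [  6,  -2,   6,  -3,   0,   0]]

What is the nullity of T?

Row reduce to echelon form.
R2 ← R2 − (5/6)·R1: [0, 31/3, 8/3, -3/2, 19/3, -2]
R3 ← R3 − (1/2)·R1: [0, -3, 0, 3/2, -3, 3]
R4 ← R4 + (5/6)·R1: [0, -19/3, 4/3, 7/2, -22/3, 8]
R5 ← R5 − R1: [0, 8, 2, 0, 4, 0]
R3 ← R3 + (9/31)·R2: [0, 0, 24/31, 33/31, -36/31, 75/31]
R4 ← R4 + (19/31)·R2: [0, 0, 92/31, 80/31, -107/31, 210/31]
R5 ← R5 − (24/31)·R2: [0, 0, -2/31, 36/31, -28/31, 48/31]
R4 ← R4 − (23/6)·R3: [0, 0, 0, -3/2, 1, -5/2]
R5 ← R5 + (1/12)·R3: [0, 0, 0, 5/4, -1, 7/4]
R5 ← R5 + (5/6)·R4: [0, 0, 0, 0, -1/6, -1/3]
5 nonzero rows, so rank(T) = 5.
T has 6 columns; by rank–nullity, nullity = 6 − 5 = 1.

1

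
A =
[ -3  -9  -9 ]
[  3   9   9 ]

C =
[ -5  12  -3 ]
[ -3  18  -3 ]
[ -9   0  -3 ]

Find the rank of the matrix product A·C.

First compute AC:
[[123, -198,  63],
 [-123, 198, -63]]
Now row reduce the product.
R2 ← R2 + R1: [0, 0, 0]
1 nonzero row, so rank(AC) = 1.

1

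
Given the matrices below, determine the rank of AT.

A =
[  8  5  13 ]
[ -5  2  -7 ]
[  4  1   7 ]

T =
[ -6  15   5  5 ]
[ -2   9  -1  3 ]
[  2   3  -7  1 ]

First compute AT:
[[-32, 204, -56,  68],
 [ 12, -78,  22, -26],
 [-12,  90, -30,  30]]
Now row reduce the product.
R2 ← R2 + (3/8)·R1: [0, -3/2, 1, -1/2]
R3 ← R3 − (3/8)·R1: [0, 27/2, -9, 9/2]
R3 ← R3 + (9)·R2: [0, 0, 0, 0]
2 nonzero rows, so rank(AT) = 2.

2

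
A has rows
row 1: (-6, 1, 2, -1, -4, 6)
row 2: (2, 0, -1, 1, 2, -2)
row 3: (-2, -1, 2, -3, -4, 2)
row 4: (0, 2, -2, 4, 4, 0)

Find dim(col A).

2

Row reduce to echelon form.
R2 ← R2 + (1/3)·R1: [0, 1/3, -1/3, 2/3, 2/3, 0]
R3 ← R3 − (1/3)·R1: [0, -4/3, 4/3, -8/3, -8/3, 0]
R3 ← R3 + (4)·R2: [0, 0, 0, 0, 0, 0]
R4 ← R4 − (6)·R2: [0, 0, 0, 0, 0, 0]
Echelon form has 2 nonzero rows, so rank(A) = 2.
The column space has dimension equal to the rank: 2.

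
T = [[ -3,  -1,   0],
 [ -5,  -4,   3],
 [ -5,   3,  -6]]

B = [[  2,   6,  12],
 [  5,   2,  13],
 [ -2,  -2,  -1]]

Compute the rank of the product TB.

First compute TB:
[[-11, -20, -49],
 [-36, -44, -115],
 [ 17, -12, -15]]
Now row reduce the product.
R2 ← R2 − (36/11)·R1: [0, 236/11, 499/11]
R3 ← R3 + (17/11)·R1: [0, -472/11, -998/11]
R3 ← R3 + (2)·R2: [0, 0, 0]
2 nonzero rows, so rank(TB) = 2.

2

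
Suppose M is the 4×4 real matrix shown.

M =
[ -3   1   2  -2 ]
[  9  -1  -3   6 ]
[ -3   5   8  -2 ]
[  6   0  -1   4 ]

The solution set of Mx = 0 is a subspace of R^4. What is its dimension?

Row reduce to echelon form.
R2 ← R2 + (3)·R1: [0, 2, 3, 0]
R3 ← R3 − R1: [0, 4, 6, 0]
R4 ← R4 + (2)·R1: [0, 2, 3, 0]
R3 ← R3 − (2)·R2: [0, 0, 0, 0]
R4 ← R4 − R2: [0, 0, 0, 0]
2 nonzero rows, so rank(M) = 2.
M has 4 columns; by rank–nullity, nullity = 4 − 2 = 2.

2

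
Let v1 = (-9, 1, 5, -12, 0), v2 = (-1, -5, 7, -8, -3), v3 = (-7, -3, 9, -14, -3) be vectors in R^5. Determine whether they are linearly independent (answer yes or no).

Form the matrix with these vectors as rows and row reduce.
R2 ← R2 − (1/9)·R1: [0, -46/9, 58/9, -20/3, -3]
R3 ← R3 − (7/9)·R1: [0, -34/9, 46/9, -14/3, -3]
R3 ← R3 − (17/23)·R2: [0, 0, 8/23, 6/23, -18/23]
3 nonzero rows, so the 3 vectors span a space of dimension 3.
Since 3 = 3, the vectors are linearly independent.

yes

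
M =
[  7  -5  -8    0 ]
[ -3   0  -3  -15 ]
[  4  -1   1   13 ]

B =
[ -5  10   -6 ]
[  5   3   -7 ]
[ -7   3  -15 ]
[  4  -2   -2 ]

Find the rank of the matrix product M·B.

2

First compute MB:
[[ -4,  31, 113],
 [-24,  -9,  93],
 [ 20,  14, -58]]
Now row reduce the product.
R2 ← R2 − (6)·R1: [0, -195, -585]
R3 ← R3 + (5)·R1: [0, 169, 507]
R3 ← R3 + (13/15)·R2: [0, 0, 0]
2 nonzero rows, so rank(MB) = 2.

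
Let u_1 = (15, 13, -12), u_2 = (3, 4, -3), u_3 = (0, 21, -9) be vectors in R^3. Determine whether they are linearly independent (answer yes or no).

no

Form the matrix with these vectors as rows and row reduce.
R2 ← R2 − (1/5)·R1: [0, 7/5, -3/5]
R3 ← R3 − (15)·R2: [0, 0, 0]
2 nonzero rows, so the 3 vectors span a space of dimension 2.
Since 2 < 3, the vectors are linearly dependent.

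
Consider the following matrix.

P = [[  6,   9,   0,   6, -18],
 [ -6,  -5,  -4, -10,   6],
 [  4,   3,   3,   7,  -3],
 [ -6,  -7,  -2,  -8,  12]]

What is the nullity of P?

Row reduce to echelon form.
R2 ← R2 + R1: [0, 4, -4, -4, -12]
R3 ← R3 − (2/3)·R1: [0, -3, 3, 3, 9]
R4 ← R4 + R1: [0, 2, -2, -2, -6]
R3 ← R3 + (3/4)·R2: [0, 0, 0, 0, 0]
R4 ← R4 − (1/2)·R2: [0, 0, 0, 0, 0]
2 nonzero rows, so rank(P) = 2.
P has 5 columns; by rank–nullity, nullity = 5 − 2 = 3.

3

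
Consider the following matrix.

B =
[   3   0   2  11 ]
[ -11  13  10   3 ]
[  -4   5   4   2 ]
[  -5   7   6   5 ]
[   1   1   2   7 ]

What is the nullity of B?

Row reduce to echelon form.
R2 ← R2 + (11/3)·R1: [0, 13, 52/3, 130/3]
R3 ← R3 + (4/3)·R1: [0, 5, 20/3, 50/3]
R4 ← R4 + (5/3)·R1: [0, 7, 28/3, 70/3]
R5 ← R5 − (1/3)·R1: [0, 1, 4/3, 10/3]
R3 ← R3 − (5/13)·R2: [0, 0, 0, 0]
R4 ← R4 − (7/13)·R2: [0, 0, 0, 0]
R5 ← R5 − (1/13)·R2: [0, 0, 0, 0]
2 nonzero rows, so rank(B) = 2.
B has 4 columns; by rank–nullity, nullity = 4 − 2 = 2.

2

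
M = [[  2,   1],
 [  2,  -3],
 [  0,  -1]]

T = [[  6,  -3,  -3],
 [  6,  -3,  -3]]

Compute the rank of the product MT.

First compute MT:
[[ 18,  -9,  -9],
 [ -6,   3,   3],
 [ -6,   3,   3]]
Now row reduce the product.
R2 ← R2 + (1/3)·R1: [0, 0, 0]
R3 ← R3 + (1/3)·R1: [0, 0, 0]
1 nonzero row, so rank(MT) = 1.

1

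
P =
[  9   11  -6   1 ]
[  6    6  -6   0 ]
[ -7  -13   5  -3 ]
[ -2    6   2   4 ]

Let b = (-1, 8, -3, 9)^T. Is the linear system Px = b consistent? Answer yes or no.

no

Row reduce the augmented matrix [P | b].
R2 ← R2 − (2/3)·R1: [0, -4/3, -2, -2/3, 26/3]
R3 ← R3 + (7/9)·R1: [0, -40/9, 1/3, -20/9, -34/9]
R4 ← R4 + (2/9)·R1: [0, 76/9, 2/3, 38/9, 79/9]
R3 ← R3 − (10/3)·R2: [0, 0, 7, 0, -98/3]
R4 ← R4 + (19/3)·R2: [0, 0, -12, 0, 191/3]
R4 ← R4 + (12/7)·R3: [0, 0, 0, 0, 23/3]
The echelon form has 4 nonzero rows; the last pivot sits in the augmented column, so rank(P) = 3 but rank([P|b]) = 4.
Since the ranks differ, the system is inconsistent.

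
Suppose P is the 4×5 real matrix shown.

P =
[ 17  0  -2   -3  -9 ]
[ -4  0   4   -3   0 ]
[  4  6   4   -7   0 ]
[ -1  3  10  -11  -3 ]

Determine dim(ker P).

2

Row reduce to echelon form.
R2 ← R2 + (4/17)·R1: [0, 0, 60/17, -63/17, -36/17]
R3 ← R3 − (4/17)·R1: [0, 6, 76/17, -107/17, 36/17]
R4 ← R4 + (1/17)·R1: [0, 3, 168/17, -190/17, -60/17]
Swap R2 ↔ R3
R4 ← R4 − (1/2)·R2: [0, 0, 130/17, -273/34, -78/17]
R4 ← R4 − (13/6)·R3: [0, 0, 0, 0, 0]
3 nonzero rows, so rank(P) = 3.
P has 5 columns; by rank–nullity, nullity = 5 − 3 = 2.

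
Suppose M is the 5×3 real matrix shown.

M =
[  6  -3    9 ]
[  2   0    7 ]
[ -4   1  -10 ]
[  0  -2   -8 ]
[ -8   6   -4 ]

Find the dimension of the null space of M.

Row reduce to echelon form.
R2 ← R2 − (1/3)·R1: [0, 1, 4]
R3 ← R3 + (2/3)·R1: [0, -1, -4]
R5 ← R5 + (4/3)·R1: [0, 2, 8]
R3 ← R3 + R2: [0, 0, 0]
R4 ← R4 + (2)·R2: [0, 0, 0]
R5 ← R5 − (2)·R2: [0, 0, 0]
2 nonzero rows, so rank(M) = 2.
M has 3 columns; by rank–nullity, nullity = 3 − 2 = 1.

1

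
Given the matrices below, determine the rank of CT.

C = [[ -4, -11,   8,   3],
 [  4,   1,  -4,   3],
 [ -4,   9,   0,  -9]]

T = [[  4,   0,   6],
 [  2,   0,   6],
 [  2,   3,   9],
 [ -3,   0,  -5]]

First compute CT:
[[-31,  24, -33],
 [  1, -12, -21],
 [ 29,   0,  75]]
Now row reduce the product.
R2 ← R2 + (1/31)·R1: [0, -348/31, -684/31]
R3 ← R3 + (29/31)·R1: [0, 696/31, 1368/31]
R3 ← R3 + (2)·R2: [0, 0, 0]
2 nonzero rows, so rank(CT) = 2.

2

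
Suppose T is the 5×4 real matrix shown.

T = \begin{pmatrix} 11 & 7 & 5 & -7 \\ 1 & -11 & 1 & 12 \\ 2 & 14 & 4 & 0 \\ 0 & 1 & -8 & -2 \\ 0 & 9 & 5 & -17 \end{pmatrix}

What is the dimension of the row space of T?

4

Row reduce to echelon form.
R2 ← R2 − (1/11)·R1: [0, -128/11, 6/11, 139/11]
R3 ← R3 − (2/11)·R1: [0, 140/11, 34/11, 14/11]
R3 ← R3 + (35/32)·R2: [0, 0, 59/16, 483/32]
R4 ← R4 + (11/128)·R2: [0, 0, -509/64, -117/128]
R5 ← R5 + (99/128)·R2: [0, 0, 347/64, -925/128]
R4 ← R4 + (509/236)·R3: [0, 0, 0, 7467/236]
R5 ← R5 − (347/236)·R3: [0, 0, 0, -6943/236]
R5 ← R5 + (53/57)·R4: [0, 0, 0, 0]
Echelon form has 4 nonzero rows, so rank(T) = 4.
The row space has dimension equal to the rank: 4.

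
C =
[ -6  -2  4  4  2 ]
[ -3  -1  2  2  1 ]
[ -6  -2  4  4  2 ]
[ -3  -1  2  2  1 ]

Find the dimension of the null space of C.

Row reduce to echelon form.
R2 ← R2 − (1/2)·R1: [0, 0, 0, 0, 0]
R3 ← R3 − R1: [0, 0, 0, 0, 0]
R4 ← R4 − (1/2)·R1: [0, 0, 0, 0, 0]
1 nonzero row, so rank(C) = 1.
C has 5 columns; by rank–nullity, nullity = 5 − 1 = 4.

4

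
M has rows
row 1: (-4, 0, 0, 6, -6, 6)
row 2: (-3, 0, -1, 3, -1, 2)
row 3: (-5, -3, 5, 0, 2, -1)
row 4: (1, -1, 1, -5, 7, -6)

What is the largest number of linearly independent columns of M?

3

Row reduce to echelon form.
R2 ← R2 − (3/4)·R1: [0, 0, -1, -3/2, 7/2, -5/2]
R3 ← R3 − (5/4)·R1: [0, -3, 5, -15/2, 19/2, -17/2]
R4 ← R4 + (1/4)·R1: [0, -1, 1, -7/2, 11/2, -9/2]
Swap R2 ↔ R3
R4 ← R4 − (1/3)·R2: [0, 0, -2/3, -1, 7/3, -5/3]
R4 ← R4 − (2/3)·R3: [0, 0, 0, 0, 0, 0]
Echelon form has 3 nonzero rows, so rank(M) = 3.
The rank gives the maximum number of linearly independent columns: 3.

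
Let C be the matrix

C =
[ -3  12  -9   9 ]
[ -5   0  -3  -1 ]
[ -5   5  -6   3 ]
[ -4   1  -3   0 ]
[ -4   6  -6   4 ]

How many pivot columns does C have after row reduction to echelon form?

Row reduce to echelon form.
R2 ← R2 − (5/3)·R1: [0, -20, 12, -16]
R3 ← R3 − (5/3)·R1: [0, -15, 9, -12]
R4 ← R4 − (4/3)·R1: [0, -15, 9, -12]
R5 ← R5 − (4/3)·R1: [0, -10, 6, -8]
R3 ← R3 − (3/4)·R2: [0, 0, 0, 0]
R4 ← R4 − (3/4)·R2: [0, 0, 0, 0]
R5 ← R5 − (1/2)·R2: [0, 0, 0, 0]
Echelon form has 2 nonzero rows, so rank(C) = 2.
Each nonzero row contributes one pivot column: 2 pivot columns.

2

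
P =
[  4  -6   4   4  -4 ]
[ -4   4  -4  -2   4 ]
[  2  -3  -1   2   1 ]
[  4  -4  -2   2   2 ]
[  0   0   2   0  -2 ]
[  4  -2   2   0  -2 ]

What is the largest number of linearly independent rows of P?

Row reduce to echelon form.
R2 ← R2 + R1: [0, -2, 0, 2, 0]
R3 ← R3 − (1/2)·R1: [0, 0, -3, 0, 3]
R4 ← R4 − R1: [0, 2, -6, -2, 6]
R6 ← R6 − R1: [0, 4, -2, -4, 2]
R4 ← R4 + R2: [0, 0, -6, 0, 6]
R6 ← R6 + (2)·R2: [0, 0, -2, 0, 2]
R4 ← R4 − (2)·R3: [0, 0, 0, 0, 0]
R5 ← R5 + (2/3)·R3: [0, 0, 0, 0, 0]
R6 ← R6 − (2/3)·R3: [0, 0, 0, 0, 0]
Echelon form has 3 nonzero rows, so rank(P) = 3.
The rank gives the maximum number of linearly independent rows: 3.

3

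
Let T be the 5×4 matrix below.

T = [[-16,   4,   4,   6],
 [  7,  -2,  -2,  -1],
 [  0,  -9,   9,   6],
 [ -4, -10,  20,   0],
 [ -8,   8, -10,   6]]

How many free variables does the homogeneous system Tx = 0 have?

0

Row reduce to echelon form.
R2 ← R2 + (7/16)·R1: [0, -1/4, -1/4, 13/8]
R4 ← R4 − (1/4)·R1: [0, -11, 19, -3/2]
R5 ← R5 − (1/2)·R1: [0, 6, -12, 3]
R3 ← R3 − (36)·R2: [0, 0, 18, -105/2]
R4 ← R4 − (44)·R2: [0, 0, 30, -73]
R5 ← R5 + (24)·R2: [0, 0, -18, 42]
R4 ← R4 − (5/3)·R3: [0, 0, 0, 29/2]
R5 ← R5 + R3: [0, 0, 0, -21/2]
R5 ← R5 + (21/29)·R4: [0, 0, 0, 0]
4 nonzero rows, so rank(T) = 4.
T has 4 columns; by rank–nullity, nullity = 4 − 4 = 0.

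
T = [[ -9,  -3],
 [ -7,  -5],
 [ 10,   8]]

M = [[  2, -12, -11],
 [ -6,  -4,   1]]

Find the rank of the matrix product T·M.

First compute TM:
[[  0, 120,  96],
 [ 16, 104,  72],
 [-28, -152, -102]]
Now row reduce the product.
Swap R1 ↔ R2
R3 ← R3 + (7/4)·R1: [0, 30, 24]
R3 ← R3 − (1/4)·R2: [0, 0, 0]
2 nonzero rows, so rank(TM) = 2.

2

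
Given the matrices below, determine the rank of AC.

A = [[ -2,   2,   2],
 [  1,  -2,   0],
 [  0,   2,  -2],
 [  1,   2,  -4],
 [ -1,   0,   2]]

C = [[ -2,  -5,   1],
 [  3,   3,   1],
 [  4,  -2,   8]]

2

First compute AC:
[[ 18,  12,  16],
 [ -8, -11,  -1],
 [ -2,  10, -14],
 [-12,   9, -29],
 [ 10,   1,  15]]
Now row reduce the product.
R2 ← R2 + (4/9)·R1: [0, -17/3, 55/9]
R3 ← R3 + (1/9)·R1: [0, 34/3, -110/9]
R4 ← R4 + (2/3)·R1: [0, 17, -55/3]
R5 ← R5 − (5/9)·R1: [0, -17/3, 55/9]
R3 ← R3 + (2)·R2: [0, 0, 0]
R4 ← R4 + (3)·R2: [0, 0, 0]
R5 ← R5 − R2: [0, 0, 0]
2 nonzero rows, so rank(AC) = 2.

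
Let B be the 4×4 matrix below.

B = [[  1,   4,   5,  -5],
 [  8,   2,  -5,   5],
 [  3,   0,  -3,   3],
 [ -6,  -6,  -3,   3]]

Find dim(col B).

2

Row reduce to echelon form.
R2 ← R2 − (8)·R1: [0, -30, -45, 45]
R3 ← R3 − (3)·R1: [0, -12, -18, 18]
R4 ← R4 + (6)·R1: [0, 18, 27, -27]
R3 ← R3 − (2/5)·R2: [0, 0, 0, 0]
R4 ← R4 + (3/5)·R2: [0, 0, 0, 0]
Echelon form has 2 nonzero rows, so rank(B) = 2.
The column space has dimension equal to the rank: 2.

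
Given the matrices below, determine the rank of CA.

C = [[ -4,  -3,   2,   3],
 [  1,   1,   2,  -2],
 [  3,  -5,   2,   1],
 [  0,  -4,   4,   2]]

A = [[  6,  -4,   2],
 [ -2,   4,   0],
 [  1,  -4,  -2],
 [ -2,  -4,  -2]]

3

First compute CA:
[[-22, -16, -18],
 [ 10,   0,   2],
 [ 28, -44,   0],
 [  8, -40, -12]]
Now row reduce the product.
R2 ← R2 + (5/11)·R1: [0, -80/11, -68/11]
R3 ← R3 + (14/11)·R1: [0, -708/11, -252/11]
R4 ← R4 + (4/11)·R1: [0, -504/11, -204/11]
R3 ← R3 − (177/20)·R2: [0, 0, 159/5]
R4 ← R4 − (63/10)·R2: [0, 0, 102/5]
R4 ← R4 − (34/53)·R3: [0, 0, 0]
3 nonzero rows, so rank(CA) = 3.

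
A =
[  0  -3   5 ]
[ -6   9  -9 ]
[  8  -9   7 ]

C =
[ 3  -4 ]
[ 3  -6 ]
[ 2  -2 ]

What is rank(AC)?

First compute AC:
[[  1,   8],
 [ -9, -12],
 [ 11,   8]]
Now row reduce the product.
R2 ← R2 + (9)·R1: [0, 60]
R3 ← R3 − (11)·R1: [0, -80]
R3 ← R3 + (4/3)·R2: [0, 0]
2 nonzero rows, so rank(AC) = 2.

2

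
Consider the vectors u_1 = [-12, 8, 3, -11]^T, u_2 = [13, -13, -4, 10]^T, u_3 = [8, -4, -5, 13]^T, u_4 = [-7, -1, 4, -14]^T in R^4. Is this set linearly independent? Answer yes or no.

Form the matrix with these vectors as rows and row reduce.
R2 ← R2 + (13/12)·R1: [0, -13/3, -3/4, -23/12]
R3 ← R3 + (2/3)·R1: [0, 4/3, -3, 17/3]
R4 ← R4 − (7/12)·R1: [0, -17/3, 9/4, -91/12]
R3 ← R3 + (4/13)·R2: [0, 0, -42/13, 66/13]
R4 ← R4 − (17/13)·R2: [0, 0, 42/13, -66/13]
R4 ← R4 + R3: [0, 0, 0, 0]
3 nonzero rows, so the 4 vectors span a space of dimension 3.
Since 3 < 4, the vectors are linearly dependent.

no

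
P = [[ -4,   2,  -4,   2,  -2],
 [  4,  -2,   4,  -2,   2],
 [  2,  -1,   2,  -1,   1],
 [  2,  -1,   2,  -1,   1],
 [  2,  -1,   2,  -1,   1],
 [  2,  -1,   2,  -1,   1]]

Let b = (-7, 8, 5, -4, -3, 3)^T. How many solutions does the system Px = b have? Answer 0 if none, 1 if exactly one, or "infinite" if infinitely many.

0

Row reduce the augmented matrix [P | b].
R2 ← R2 + R1: [0, 0, 0, 0, 0, 1]
R3 ← R3 + (1/2)·R1: [0, 0, 0, 0, 0, 3/2]
R4 ← R4 + (1/2)·R1: [0, 0, 0, 0, 0, -15/2]
R5 ← R5 + (1/2)·R1: [0, 0, 0, 0, 0, -13/2]
R6 ← R6 + (1/2)·R1: [0, 0, 0, 0, 0, -1/2]
R3 ← R3 − (3/2)·R2: [0, 0, 0, 0, 0, 0]
R4 ← R4 + (15/2)·R2: [0, 0, 0, 0, 0, 0]
R5 ← R5 + (13/2)·R2: [0, 0, 0, 0, 0, 0]
R6 ← R6 + (1/2)·R2: [0, 0, 0, 0, 0, 0]
The echelon form has 2 nonzero rows; the last pivot sits in the augmented column, so rank(P) = 1 but rank([P|b]) = 2.
Since the ranks differ, the system is inconsistent.
It has no solutions.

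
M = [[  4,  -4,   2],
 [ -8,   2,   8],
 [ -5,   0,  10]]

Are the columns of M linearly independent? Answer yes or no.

Row reduce M to echelon form.
R2 ← R2 + (2)·R1: [0, -6, 12]
R3 ← R3 + (5/4)·R1: [0, -5, 25/2]
R3 ← R3 − (5/6)·R2: [0, 0, 5/2]
3 pivots among 3 columns.
Every column is a pivot column, so the columns are linearly independent.

yes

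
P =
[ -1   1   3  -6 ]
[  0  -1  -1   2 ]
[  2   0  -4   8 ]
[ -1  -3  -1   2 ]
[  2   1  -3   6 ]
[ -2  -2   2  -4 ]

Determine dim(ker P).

Row reduce to echelon form.
R3 ← R3 + (2)·R1: [0, 2, 2, -4]
R4 ← R4 − R1: [0, -4, -4, 8]
R5 ← R5 + (2)·R1: [0, 3, 3, -6]
R6 ← R6 − (2)·R1: [0, -4, -4, 8]
R3 ← R3 + (2)·R2: [0, 0, 0, 0]
R4 ← R4 − (4)·R2: [0, 0, 0, 0]
R5 ← R5 + (3)·R2: [0, 0, 0, 0]
R6 ← R6 − (4)·R2: [0, 0, 0, 0]
2 nonzero rows, so rank(P) = 2.
P has 4 columns; by rank–nullity, nullity = 4 − 2 = 2.

2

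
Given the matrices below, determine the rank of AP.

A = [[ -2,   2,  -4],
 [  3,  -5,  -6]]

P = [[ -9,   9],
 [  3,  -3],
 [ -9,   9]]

1

First compute AP:
[[ 60, -60],
 [ 12, -12]]
Now row reduce the product.
R2 ← R2 − (1/5)·R1: [0, 0]
1 nonzero row, so rank(AP) = 1.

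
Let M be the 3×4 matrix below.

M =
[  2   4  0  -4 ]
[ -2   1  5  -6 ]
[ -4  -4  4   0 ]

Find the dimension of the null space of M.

2

Row reduce to echelon form.
R2 ← R2 + R1: [0, 5, 5, -10]
R3 ← R3 + (2)·R1: [0, 4, 4, -8]
R3 ← R3 − (4/5)·R2: [0, 0, 0, 0]
2 nonzero rows, so rank(M) = 2.
M has 4 columns; by rank–nullity, nullity = 4 − 2 = 2.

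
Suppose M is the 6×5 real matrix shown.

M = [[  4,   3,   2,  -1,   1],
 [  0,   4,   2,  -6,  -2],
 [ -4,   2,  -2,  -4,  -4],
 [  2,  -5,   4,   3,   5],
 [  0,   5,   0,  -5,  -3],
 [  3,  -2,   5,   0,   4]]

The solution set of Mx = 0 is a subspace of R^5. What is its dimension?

2

Row reduce to echelon form.
R3 ← R3 + R1: [0, 5, 0, -5, -3]
R4 ← R4 − (1/2)·R1: [0, -13/2, 3, 7/2, 9/2]
R6 ← R6 − (3/4)·R1: [0, -17/4, 7/2, 3/4, 13/4]
R3 ← R3 − (5/4)·R2: [0, 0, -5/2, 5/2, -1/2]
R4 ← R4 + (13/8)·R2: [0, 0, 25/4, -25/4, 5/4]
R5 ← R5 − (5/4)·R2: [0, 0, -5/2, 5/2, -1/2]
R6 ← R6 + (17/16)·R2: [0, 0, 45/8, -45/8, 9/8]
R4 ← R4 + (5/2)·R3: [0, 0, 0, 0, 0]
R5 ← R5 − R3: [0, 0, 0, 0, 0]
R6 ← R6 + (9/4)·R3: [0, 0, 0, 0, 0]
3 nonzero rows, so rank(M) = 3.
M has 5 columns; by rank–nullity, nullity = 5 − 3 = 2.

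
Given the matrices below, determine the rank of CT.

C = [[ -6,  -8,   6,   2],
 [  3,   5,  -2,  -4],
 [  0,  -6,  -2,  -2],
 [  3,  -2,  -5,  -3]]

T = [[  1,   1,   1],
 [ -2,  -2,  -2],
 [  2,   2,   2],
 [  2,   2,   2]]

1

First compute CT:
[[ 26,  26,  26],
 [-19, -19, -19],
 [  4,   4,   4],
 [ -9,  -9,  -9]]
Now row reduce the product.
R2 ← R2 + (19/26)·R1: [0, 0, 0]
R3 ← R3 − (2/13)·R1: [0, 0, 0]
R4 ← R4 + (9/26)·R1: [0, 0, 0]
1 nonzero row, so rank(CT) = 1.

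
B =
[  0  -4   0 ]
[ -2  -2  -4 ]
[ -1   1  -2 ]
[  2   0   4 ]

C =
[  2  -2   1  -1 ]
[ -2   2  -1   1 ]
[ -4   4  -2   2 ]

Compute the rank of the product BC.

1

First compute BC:
[[  8,  -8,   4,  -4],
 [ 16, -16,   8,  -8],
 [  4,  -4,   2,  -2],
 [-12,  12,  -6,   6]]
Now row reduce the product.
R2 ← R2 − (2)·R1: [0, 0, 0, 0]
R3 ← R3 − (1/2)·R1: [0, 0, 0, 0]
R4 ← R4 + (3/2)·R1: [0, 0, 0, 0]
1 nonzero row, so rank(BC) = 1.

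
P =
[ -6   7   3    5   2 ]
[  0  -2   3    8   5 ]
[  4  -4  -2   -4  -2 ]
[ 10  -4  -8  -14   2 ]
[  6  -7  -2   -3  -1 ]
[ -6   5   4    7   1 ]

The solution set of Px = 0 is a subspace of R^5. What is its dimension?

Row reduce to echelon form.
R3 ← R3 + (2/3)·R1: [0, 2/3, 0, -2/3, -2/3]
R4 ← R4 + (5/3)·R1: [0, 23/3, -3, -17/3, 16/3]
R5 ← R5 + R1: [0, 0, 1, 2, 1]
R6 ← R6 − R1: [0, -2, 1, 2, -1]
R3 ← R3 + (1/3)·R2: [0, 0, 1, 2, 1]
R4 ← R4 + (23/6)·R2: [0, 0, 17/2, 25, 49/2]
R6 ← R6 − R2: [0, 0, -2, -6, -6]
R4 ← R4 − (17/2)·R3: [0, 0, 0, 8, 16]
R5 ← R5 − R3: [0, 0, 0, 0, 0]
R6 ← R6 + (2)·R3: [0, 0, 0, -2, -4]
R6 ← R6 + (1/4)·R4: [0, 0, 0, 0, 0]
4 nonzero rows, so rank(P) = 4.
P has 5 columns; by rank–nullity, nullity = 5 − 4 = 1.

1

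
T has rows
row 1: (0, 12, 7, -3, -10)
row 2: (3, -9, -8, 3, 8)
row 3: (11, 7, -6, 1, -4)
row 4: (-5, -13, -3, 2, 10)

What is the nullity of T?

3

Row reduce to echelon form.
Swap R1 ↔ R2
R3 ← R3 − (11/3)·R1: [0, 40, 70/3, -10, -100/3]
R4 ← R4 + (5/3)·R1: [0, -28, -49/3, 7, 70/3]
R3 ← R3 − (10/3)·R2: [0, 0, 0, 0, 0]
R4 ← R4 + (7/3)·R2: [0, 0, 0, 0, 0]
2 nonzero rows, so rank(T) = 2.
T has 5 columns; by rank–nullity, nullity = 5 − 2 = 3.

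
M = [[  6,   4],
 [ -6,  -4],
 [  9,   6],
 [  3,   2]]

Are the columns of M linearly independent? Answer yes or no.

Row reduce M to echelon form.
R2 ← R2 + R1: [0, 0]
R3 ← R3 − (3/2)·R1: [0, 0]
R4 ← R4 − (1/2)·R1: [0, 0]
1 pivot among 2 columns.
Only 1 < 2 pivot columns, so the columns are linearly dependent.

no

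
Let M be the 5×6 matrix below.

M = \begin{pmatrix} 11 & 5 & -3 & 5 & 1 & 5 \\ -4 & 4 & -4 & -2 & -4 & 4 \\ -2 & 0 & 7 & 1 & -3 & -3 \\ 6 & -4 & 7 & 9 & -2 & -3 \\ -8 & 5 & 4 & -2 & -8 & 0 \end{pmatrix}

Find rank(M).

5

Row reduce to echelon form.
R2 ← R2 + (4/11)·R1: [0, 64/11, -56/11, -2/11, -40/11, 64/11]
R3 ← R3 + (2/11)·R1: [0, 10/11, 71/11, 21/11, -31/11, -23/11]
R4 ← R4 − (6/11)·R1: [0, -74/11, 95/11, 69/11, -28/11, -63/11]
R5 ← R5 + (8/11)·R1: [0, 95/11, 20/11, 18/11, -80/11, 40/11]
R3 ← R3 − (5/32)·R2: [0, 0, 29/4, 31/16, -9/4, -3]
R4 ← R4 + (37/32)·R2: [0, 0, 11/4, 97/16, -27/4, 1]
R5 ← R5 − (95/64)·R2: [0, 0, 75/8, 61/32, -15/8, -5]
R4 ← R4 − (11/29)·R3: [0, 0, 0, 309/58, -171/29, 62/29]
R5 ← R5 − (75/58)·R3: [0, 0, 0, -139/232, 30/29, -65/58]
R5 ← R5 + (139/1236)·R4: [0, 0, 0, 0, 153/412, -272/309]
Echelon form has 5 nonzero rows, so rank(M) = 5.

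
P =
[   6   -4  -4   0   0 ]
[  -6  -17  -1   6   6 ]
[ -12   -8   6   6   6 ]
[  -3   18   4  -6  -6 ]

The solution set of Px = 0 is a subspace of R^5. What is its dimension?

2

Row reduce to echelon form.
R2 ← R2 + R1: [0, -21, -5, 6, 6]
R3 ← R3 + (2)·R1: [0, -16, -2, 6, 6]
R4 ← R4 + (1/2)·R1: [0, 16, 2, -6, -6]
R3 ← R3 − (16/21)·R2: [0, 0, 38/21, 10/7, 10/7]
R4 ← R4 + (16/21)·R2: [0, 0, -38/21, -10/7, -10/7]
R4 ← R4 + R3: [0, 0, 0, 0, 0]
3 nonzero rows, so rank(P) = 3.
P has 5 columns; by rank–nullity, nullity = 5 − 3 = 2.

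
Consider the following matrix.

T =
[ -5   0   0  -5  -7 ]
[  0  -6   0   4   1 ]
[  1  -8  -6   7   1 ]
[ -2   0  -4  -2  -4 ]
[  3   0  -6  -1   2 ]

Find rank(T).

Row reduce to echelon form.
R3 ← R3 + (1/5)·R1: [0, -8, -6, 6, -2/5]
R4 ← R4 − (2/5)·R1: [0, 0, -4, 0, -6/5]
R5 ← R5 + (3/5)·R1: [0, 0, -6, -4, -11/5]
R3 ← R3 − (4/3)·R2: [0, 0, -6, 2/3, -26/15]
R4 ← R4 − (2/3)·R3: [0, 0, 0, -4/9, -2/45]
R5 ← R5 − R3: [0, 0, 0, -14/3, -7/15]
R5 ← R5 − (21/2)·R4: [0, 0, 0, 0, 0]
Echelon form has 4 nonzero rows, so rank(T) = 4.

4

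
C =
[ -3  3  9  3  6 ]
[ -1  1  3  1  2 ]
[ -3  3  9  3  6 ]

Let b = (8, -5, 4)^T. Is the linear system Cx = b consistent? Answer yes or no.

Row reduce the augmented matrix [C | b].
R2 ← R2 − (1/3)·R1: [0, 0, 0, 0, 0, -23/3]
R3 ← R3 − R1: [0, 0, 0, 0, 0, -4]
R3 ← R3 − (12/23)·R2: [0, 0, 0, 0, 0, 0]
The echelon form has 2 nonzero rows; the last pivot sits in the augmented column, so rank(C) = 1 but rank([C|b]) = 2.
Since the ranks differ, the system is inconsistent.

no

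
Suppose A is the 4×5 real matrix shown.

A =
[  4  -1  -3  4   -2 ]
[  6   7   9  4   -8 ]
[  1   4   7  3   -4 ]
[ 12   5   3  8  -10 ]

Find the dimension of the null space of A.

Row reduce to echelon form.
R2 ← R2 − (3/2)·R1: [0, 17/2, 27/2, -2, -5]
R3 ← R3 − (1/4)·R1: [0, 17/4, 31/4, 2, -7/2]
R4 ← R4 − (3)·R1: [0, 8, 12, -4, -4]
R3 ← R3 − (1/2)·R2: [0, 0, 1, 3, -1]
R4 ← R4 − (16/17)·R2: [0, 0, -12/17, -36/17, 12/17]
R4 ← R4 + (12/17)·R3: [0, 0, 0, 0, 0]
3 nonzero rows, so rank(A) = 3.
A has 5 columns; by rank–nullity, nullity = 5 − 3 = 2.

2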